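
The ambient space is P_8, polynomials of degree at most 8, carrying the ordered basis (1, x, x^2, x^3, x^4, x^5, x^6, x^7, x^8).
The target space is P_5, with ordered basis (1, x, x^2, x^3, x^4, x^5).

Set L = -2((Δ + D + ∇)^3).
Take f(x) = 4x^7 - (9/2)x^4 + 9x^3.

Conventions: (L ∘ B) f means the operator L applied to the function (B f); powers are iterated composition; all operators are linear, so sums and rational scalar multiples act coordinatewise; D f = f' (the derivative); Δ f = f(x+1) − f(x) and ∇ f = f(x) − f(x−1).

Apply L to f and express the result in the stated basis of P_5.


Δ f = 28x^6 + 84x^5 + 140x^4 + 122x^3 + 84x^2 + 37x + 17/2
D f = 28x^6 - 18x^3 + 27x^2
∇ f = 28x^6 - 84x^5 + 140x^4 - 158x^3 + 138x^2 - 73x + 35/2
(Δ + D + ∇) f = 84x^6 + 280x^4 - 54x^3 + 249x^2 - 36x + 26
Δ (Δ + D + ∇) f = 504x^5 + 1260x^4 + 2800x^3 + 2778x^2 + 1960x + 523
D (Δ + D + ∇) f = 504x^5 + 1120x^3 - 162x^2 + 498x - 36
∇ (Δ + D + ∇) f = 504x^5 - 1260x^4 + 2800x^3 - 3102x^2 + 2284x - 703
(Δ + D + ∇) (Δ + D + ∇) f = 1512x^5 + 6720x^3 - 486x^2 + 4742x - 216
Δ (Δ + D + ∇) (Δ + D + ∇) f = 7560x^4 + 15120x^3 + 35280x^2 + 26748x + 12488
D (Δ + D + ∇) (Δ + D + ∇) f = 7560x^4 + 20160x^2 - 972x + 4742
∇ (Δ + D + ∇) (Δ + D + ∇) f = 7560x^4 - 15120x^3 + 35280x^2 - 28692x + 13460
(Δ + D + ∇) (Δ + D + ∇) (Δ + D + ∇) f = 22680x^4 + 90720x^2 - 2916x + 30690
(-2((Δ + D + ∇)^3)) f = -45360x^4 - 181440x^2 + 5832x - 61380

the result is g(x) = -45360x^4 - 181440x^2 + 5832x - 61380


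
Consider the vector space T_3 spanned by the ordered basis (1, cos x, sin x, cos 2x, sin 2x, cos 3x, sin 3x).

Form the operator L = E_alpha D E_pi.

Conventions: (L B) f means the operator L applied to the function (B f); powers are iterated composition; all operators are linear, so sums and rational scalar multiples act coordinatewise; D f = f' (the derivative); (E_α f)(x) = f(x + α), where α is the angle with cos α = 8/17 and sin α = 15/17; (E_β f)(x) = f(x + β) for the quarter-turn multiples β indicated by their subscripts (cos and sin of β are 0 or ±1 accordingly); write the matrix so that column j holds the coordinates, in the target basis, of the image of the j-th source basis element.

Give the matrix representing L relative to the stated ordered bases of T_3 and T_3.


the matrix is [[0, 0, 0, 0, 0, 0, 0]; [0, 15/17, -8/17, 0, 0, 0, 0]; [0, 8/17, 15/17, 0, 0, 0, 0]; [0, 0, 0, -480/289, -322/289, 0, 0]; [0, 0, 0, 322/289, -480/289, 0, 0]; [0, 0, 0, 0, 0, -1485/4913, 14664/4913]; [0, 0, 0, 0, 0, -14664/4913, -1485/4913]] (rows listed top to bottom)

image of 1: 0
image of cos x: (15/17)cos x + (8/17)sin x
image of sin x: -(8/17)cos x + (15/17)sin x
image of cos 2x: -(480/289)cos 2x + (322/289)sin 2x
image of sin 2x: -(322/289)cos 2x - (480/289)sin 2x
image of cos 3x: -(1485/4913)cos 3x - (14664/4913)sin 3x
image of sin 3x: (14664/4913)cos 3x - (1485/4913)sin 3x
each image's coordinates form column j of the matrix


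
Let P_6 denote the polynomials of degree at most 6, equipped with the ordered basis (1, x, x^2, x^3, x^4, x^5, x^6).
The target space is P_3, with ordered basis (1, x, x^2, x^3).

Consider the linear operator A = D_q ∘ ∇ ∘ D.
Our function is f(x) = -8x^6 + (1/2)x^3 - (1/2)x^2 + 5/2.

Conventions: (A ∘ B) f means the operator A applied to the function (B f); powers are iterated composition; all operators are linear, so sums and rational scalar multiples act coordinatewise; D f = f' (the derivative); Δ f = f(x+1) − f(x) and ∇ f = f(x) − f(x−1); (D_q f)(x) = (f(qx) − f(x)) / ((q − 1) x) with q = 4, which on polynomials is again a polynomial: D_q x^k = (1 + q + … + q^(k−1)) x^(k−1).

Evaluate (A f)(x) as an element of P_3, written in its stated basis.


the image equals g(x) = -20400x^3 + 10080x^2 - 2400x + 243

D f = -48x^5 + (3/2)x^2 - x
∇ D f = -240x^4 + 480x^3 - 480x^2 + 243x - 101/2
D_q (∇ ∘ D) f = -20400x^3 + 10080x^2 - 2400x + 243


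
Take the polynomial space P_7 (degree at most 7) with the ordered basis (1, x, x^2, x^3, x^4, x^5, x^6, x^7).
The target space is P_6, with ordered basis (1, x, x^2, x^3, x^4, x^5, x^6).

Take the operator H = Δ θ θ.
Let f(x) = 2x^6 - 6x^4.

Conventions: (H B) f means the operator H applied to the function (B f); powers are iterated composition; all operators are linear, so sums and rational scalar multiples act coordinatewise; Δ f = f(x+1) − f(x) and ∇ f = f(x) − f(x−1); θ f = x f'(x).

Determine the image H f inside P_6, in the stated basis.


g(x) = 432x^5 + 1080x^4 + 1056x^3 + 504x^2 + 48x - 24

θ f = 12x^6 - 24x^4
θ θ f = 72x^6 - 96x^4
Δ (θ θ) f = 432x^5 + 1080x^4 + 1056x^3 + 504x^2 + 48x - 24


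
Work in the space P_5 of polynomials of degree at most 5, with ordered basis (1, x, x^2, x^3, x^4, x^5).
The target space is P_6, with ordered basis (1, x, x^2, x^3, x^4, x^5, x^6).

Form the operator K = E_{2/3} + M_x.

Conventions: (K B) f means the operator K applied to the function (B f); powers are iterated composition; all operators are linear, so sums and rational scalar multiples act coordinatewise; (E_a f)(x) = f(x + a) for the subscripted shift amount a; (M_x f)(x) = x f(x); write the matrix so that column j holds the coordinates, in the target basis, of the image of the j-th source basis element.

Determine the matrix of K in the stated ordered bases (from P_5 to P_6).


the matrix is [[1, 2/3, 4/9, 8/27, 16/81, 32/243]; [1, 1, 4/3, 4/3, 32/27, 80/81]; [0, 1, 1, 2, 8/3, 80/27]; [0, 0, 1, 1, 8/3, 40/9]; [0, 0, 0, 1, 1, 10/3]; [0, 0, 0, 0, 1, 1]; [0, 0, 0, 0, 0, 1]] (rows listed top to bottom)

image of 1: x + 1
image of x: x^2 + x + 2/3
image of x^2: x^3 + x^2 + (4/3)x + 4/9
image of x^3: x^4 + x^3 + 2x^2 + (4/3)x + 8/27
image of x^4: x^5 + x^4 + (8/3)x^3 + (8/3)x^2 + (32/27)x + 16/81
image of x^5: x^6 + x^5 + (10/3)x^4 + (40/9)x^3 + (80/27)x^2 + (80/81)x + 32/243
each image's coordinates form column j of the matrix


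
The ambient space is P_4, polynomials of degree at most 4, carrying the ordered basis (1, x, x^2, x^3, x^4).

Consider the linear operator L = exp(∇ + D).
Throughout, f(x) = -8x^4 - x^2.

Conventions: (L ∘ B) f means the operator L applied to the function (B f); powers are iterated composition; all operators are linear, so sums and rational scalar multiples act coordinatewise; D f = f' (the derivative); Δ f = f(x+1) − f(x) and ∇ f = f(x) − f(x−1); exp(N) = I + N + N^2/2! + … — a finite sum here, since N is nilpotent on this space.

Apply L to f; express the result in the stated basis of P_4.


order-1 term: -64x^3 + 48x^2 - 36x + 9
order-2 term: -192x^2 + 192x - 92
order-3 term: -256x + 192
order-4 term: -128
the series for exp(∇ + D) f terminates at order 4
exp(∇ + D) f = -8x^4 - 64x^3 - 145x^2 - 100x - 19

the image equals g(x) = -8x^4 - 64x^3 - 145x^2 - 100x - 19


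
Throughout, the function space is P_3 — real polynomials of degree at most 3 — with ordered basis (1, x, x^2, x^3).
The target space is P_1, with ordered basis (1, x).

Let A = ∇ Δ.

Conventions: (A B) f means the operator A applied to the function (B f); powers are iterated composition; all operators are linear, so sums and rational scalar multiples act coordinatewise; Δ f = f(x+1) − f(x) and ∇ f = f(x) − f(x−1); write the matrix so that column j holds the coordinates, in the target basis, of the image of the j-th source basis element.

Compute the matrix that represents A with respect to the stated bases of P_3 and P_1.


the matrix is [[0, 0, 2, 0]; [0, 0, 0, 6]] (rows listed top to bottom)

image of 1: 0
image of x: 0
image of x^2: 2
image of x^3: 6x
each image's coordinates form column j of the matrix


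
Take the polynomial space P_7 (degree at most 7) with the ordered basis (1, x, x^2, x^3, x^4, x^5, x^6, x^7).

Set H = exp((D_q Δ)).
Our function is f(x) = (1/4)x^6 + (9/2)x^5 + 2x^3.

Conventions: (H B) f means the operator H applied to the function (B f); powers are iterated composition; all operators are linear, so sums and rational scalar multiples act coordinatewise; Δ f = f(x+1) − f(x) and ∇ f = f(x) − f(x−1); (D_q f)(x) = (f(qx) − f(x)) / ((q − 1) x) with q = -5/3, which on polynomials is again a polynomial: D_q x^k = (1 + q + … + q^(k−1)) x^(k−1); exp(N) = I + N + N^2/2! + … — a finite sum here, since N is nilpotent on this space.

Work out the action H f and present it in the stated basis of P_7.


the image equals g(x) = (1/4)x^6 + (9/2)x^5 + (421/54)x^4 - (577/9)x^3 + (33649/243)x^2 + (757/54)x + 107785/1458

order-1 term: (421/54)x^4 - (595/9)x^3 + (950/9)x^2 - (73/2)x + 30
order-2 term: (7999/243)x^2 + (1364/27)x + 1187/54
order-3 term: 15998/729
the series for exp((D_q Δ)) f terminates at order 3
exp((D_q Δ)) f = (1/4)x^6 + (9/2)x^5 + (421/54)x^4 - (577/9)x^3 + (33649/243)x^2 + (757/54)x + 107785/1458


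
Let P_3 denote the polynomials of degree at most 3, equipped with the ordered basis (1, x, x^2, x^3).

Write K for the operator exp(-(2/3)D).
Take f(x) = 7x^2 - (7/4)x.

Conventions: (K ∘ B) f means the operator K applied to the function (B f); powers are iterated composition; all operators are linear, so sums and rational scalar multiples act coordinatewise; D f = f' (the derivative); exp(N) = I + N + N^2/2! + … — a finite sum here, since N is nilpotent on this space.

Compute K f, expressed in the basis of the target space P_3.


order-1 term: -(28/3)x + 7/6
order-2 term: 28/9
the series for exp(-(2/3)D) f terminates at order 2
exp(-(2/3)D) f = 7x^2 - (133/12)x + 77/18

the image equals g(x) = 7x^2 - (133/12)x + 77/18


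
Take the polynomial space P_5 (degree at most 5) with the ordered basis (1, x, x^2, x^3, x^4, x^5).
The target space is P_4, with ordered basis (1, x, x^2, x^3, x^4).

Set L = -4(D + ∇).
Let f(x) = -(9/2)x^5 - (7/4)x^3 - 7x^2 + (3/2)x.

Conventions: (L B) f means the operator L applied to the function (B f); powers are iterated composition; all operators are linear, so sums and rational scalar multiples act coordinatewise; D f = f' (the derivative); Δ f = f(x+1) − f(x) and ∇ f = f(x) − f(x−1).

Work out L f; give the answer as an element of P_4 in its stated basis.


D f = -(45/2)x^4 - (21/4)x^2 - 14x + 3/2
∇ f = -(45/2)x^4 + 45x^3 - (201/4)x^2 + (55/4)x + 9/4
(D + ∇) f = -45x^4 + 45x^3 - (111/2)x^2 - (1/4)x + 15/4
(-4(D + ∇)) f = 180x^4 - 180x^3 + 222x^2 + x - 15

the image equals g(x) = 180x^4 - 180x^3 + 222x^2 + x - 15


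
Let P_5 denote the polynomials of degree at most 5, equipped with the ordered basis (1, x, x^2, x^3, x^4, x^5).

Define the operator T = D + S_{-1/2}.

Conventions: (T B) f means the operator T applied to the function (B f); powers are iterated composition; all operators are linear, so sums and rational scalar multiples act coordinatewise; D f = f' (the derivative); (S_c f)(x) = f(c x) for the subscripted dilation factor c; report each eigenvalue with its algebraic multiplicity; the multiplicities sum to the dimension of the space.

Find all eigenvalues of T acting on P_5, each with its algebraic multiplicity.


λ = -1/2 (multiplicity 1), λ = -1/8 (multiplicity 1), λ = -1/32 (multiplicity 1), λ = 1/16 (multiplicity 1), λ = 1/4 (multiplicity 1), λ = 1 (multiplicity 1)

image of 1: 1
image of x: -(1/2)x + 1
image of x^2: (1/4)x^2 + 2x
image of x^3: -(1/8)x^3 + 3x^2
image of x^4: (1/16)x^4 + 4x^3
image of x^5: -(1/32)x^5 + 5x^4
the matrix is upper triangular; its diagonal is (1, -1/2, 1/4, -1/8, 1/16, -1/32)
for a triangular matrix the eigenvalues are the diagonal entries, with algebraic multiplicity their repetition count


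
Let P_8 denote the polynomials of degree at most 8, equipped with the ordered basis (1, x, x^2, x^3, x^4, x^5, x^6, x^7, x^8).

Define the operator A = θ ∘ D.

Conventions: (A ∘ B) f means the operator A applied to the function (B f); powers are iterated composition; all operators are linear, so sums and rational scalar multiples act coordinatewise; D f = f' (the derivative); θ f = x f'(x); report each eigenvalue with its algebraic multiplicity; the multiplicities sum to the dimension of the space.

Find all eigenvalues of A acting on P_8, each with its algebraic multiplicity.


image of 1: 0
image of x: 0
image of x^2: 2x
image of x^3: 6x^2
image of x^4: 12x^3
image of x^5: 20x^4
image of x^6: 30x^5
image of x^7: 42x^6
image of x^8: 56x^7
the matrix is upper triangular; its diagonal is (0, 0, 0, 0, 0, 0, 0, 0, 0)
for a triangular matrix the eigenvalues are the diagonal entries, with algebraic multiplicity their repetition count

λ = 0 (multiplicity 9)


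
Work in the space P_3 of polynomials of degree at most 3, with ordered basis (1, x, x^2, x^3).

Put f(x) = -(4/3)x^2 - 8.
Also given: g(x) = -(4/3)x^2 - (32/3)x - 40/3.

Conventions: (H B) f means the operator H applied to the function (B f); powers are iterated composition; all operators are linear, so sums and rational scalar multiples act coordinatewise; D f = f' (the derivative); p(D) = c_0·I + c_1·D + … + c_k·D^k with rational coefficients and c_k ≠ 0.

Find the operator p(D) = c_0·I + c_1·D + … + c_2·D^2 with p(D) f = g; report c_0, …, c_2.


p(D) = I + 4·D + 2·D^2, i.e. c_0 = 1, c_1 = 4, c_2 = 2

D^0 f = -(4/3)x^2 - 8
D^1 f = -(8/3)x
D^2 f = -8/3
matching coefficients of g against c_0 f + c_1 Df + … from the top degree down determines the c_i
solution: c_0 = 1, c_1 = 4, c_2 = 2


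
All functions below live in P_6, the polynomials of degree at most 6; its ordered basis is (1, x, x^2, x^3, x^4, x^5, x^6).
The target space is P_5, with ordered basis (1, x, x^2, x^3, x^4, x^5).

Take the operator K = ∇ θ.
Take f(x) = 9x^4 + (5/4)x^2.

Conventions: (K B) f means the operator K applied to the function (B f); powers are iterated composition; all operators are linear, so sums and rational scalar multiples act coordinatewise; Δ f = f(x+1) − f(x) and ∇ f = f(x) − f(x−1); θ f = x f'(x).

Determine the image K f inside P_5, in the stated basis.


θ f = 36x^4 + (5/2)x^2
∇ θ f = 144x^3 - 216x^2 + 149x - 77/2

the image equals g(x) = 144x^3 - 216x^2 + 149x - 77/2


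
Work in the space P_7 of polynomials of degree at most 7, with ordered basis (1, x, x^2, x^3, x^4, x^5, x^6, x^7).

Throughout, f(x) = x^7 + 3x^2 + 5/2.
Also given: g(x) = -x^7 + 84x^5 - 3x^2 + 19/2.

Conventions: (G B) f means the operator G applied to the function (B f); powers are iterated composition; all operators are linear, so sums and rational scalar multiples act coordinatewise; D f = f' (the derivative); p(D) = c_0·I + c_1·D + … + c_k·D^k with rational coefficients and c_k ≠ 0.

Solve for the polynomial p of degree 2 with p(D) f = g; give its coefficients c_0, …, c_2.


p(D) = -I + 2·D^2, i.e. c_0 = -1, c_1 = 0, c_2 = 2

D^0 f = x^7 + 3x^2 + 5/2
D^1 f = 7x^6 + 6x
D^2 f = 42x^5 + 6
matching coefficients of g against c_0 f + c_1 Df + … from the top degree down determines the c_i
solution: c_0 = -1, c_1 = 0, c_2 = 2


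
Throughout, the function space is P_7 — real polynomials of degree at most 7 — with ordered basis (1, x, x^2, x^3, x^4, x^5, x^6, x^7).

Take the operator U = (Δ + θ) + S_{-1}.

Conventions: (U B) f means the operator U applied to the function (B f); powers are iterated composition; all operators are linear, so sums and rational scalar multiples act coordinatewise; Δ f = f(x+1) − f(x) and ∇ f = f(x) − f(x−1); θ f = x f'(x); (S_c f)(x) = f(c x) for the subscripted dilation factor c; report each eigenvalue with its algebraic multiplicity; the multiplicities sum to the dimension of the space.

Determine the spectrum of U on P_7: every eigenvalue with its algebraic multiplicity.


image of 1: 1
image of x: 1
image of x^2: 3x^2 + 2x + 1
image of x^3: 2x^3 + 3x^2 + 3x + 1
image of x^4: 5x^4 + 4x^3 + 6x^2 + 4x + 1
image of x^5: 4x^5 + 5x^4 + 10x^3 + 10x^2 + 5x + 1
image of x^6: 7x^6 + 6x^5 + 15x^4 + 20x^3 + 15x^2 + 6x + 1
image of x^7: 6x^7 + 7x^6 + 21x^5 + 35x^4 + 35x^3 + 21x^2 + 7x + 1
the matrix is upper triangular; its diagonal is (1, 0, 3, 2, 5, 4, 7, 6)
for a triangular matrix the eigenvalues are the diagonal entries, with algebraic multiplicity their repetition count

λ = 0 (multiplicity 1), λ = 1 (multiplicity 1), λ = 2 (multiplicity 1), λ = 3 (multiplicity 1), λ = 4 (multiplicity 1), λ = 5 (multiplicity 1), λ = 6 (multiplicity 1), λ = 7 (multiplicity 1)


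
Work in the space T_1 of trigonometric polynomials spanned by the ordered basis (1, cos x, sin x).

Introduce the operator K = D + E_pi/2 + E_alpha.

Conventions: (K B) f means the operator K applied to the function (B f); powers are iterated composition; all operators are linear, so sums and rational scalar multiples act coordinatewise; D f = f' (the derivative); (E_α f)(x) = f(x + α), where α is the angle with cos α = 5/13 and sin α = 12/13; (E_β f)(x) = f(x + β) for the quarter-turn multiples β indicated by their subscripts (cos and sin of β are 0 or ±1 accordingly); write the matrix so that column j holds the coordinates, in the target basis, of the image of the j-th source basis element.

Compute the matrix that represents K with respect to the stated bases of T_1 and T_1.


the matrix is [[2, 0, 0]; [0, 5/13, 38/13]; [0, -38/13, 5/13]] (rows listed top to bottom)

image of 1: 2
image of cos x: (5/13)cos x - (38/13)sin x
image of sin x: (38/13)cos x + (5/13)sin x
each image's coordinates form column j of the matrix


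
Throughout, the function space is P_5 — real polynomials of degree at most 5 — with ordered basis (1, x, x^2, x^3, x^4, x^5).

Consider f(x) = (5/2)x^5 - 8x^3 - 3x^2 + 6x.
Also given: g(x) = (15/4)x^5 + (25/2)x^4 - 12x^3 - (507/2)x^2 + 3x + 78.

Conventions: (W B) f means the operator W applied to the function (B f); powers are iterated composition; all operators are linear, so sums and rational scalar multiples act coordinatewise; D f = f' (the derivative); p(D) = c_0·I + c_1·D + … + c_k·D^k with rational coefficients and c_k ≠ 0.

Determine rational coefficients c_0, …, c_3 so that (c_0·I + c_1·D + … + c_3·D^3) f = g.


D^0 f = (5/2)x^5 - 8x^3 - 3x^2 + 6x
D^1 f = (25/2)x^4 - 24x^2 - 6x + 6
D^2 f = 50x^3 - 48x - 6
D^3 f = 150x^2 - 48
matching coefficients of g against c_0 f + c_1 Df + … from the top degree down determines the c_i
solution: c_0 = 3/2, c_1 = 1, c_2 = 0, c_3 = -3/2

p(D) = (3/2)·I + D − (3/2)·D^3, i.e. c_0 = 3/2, c_1 = 1, c_2 = 0, c_3 = -3/2


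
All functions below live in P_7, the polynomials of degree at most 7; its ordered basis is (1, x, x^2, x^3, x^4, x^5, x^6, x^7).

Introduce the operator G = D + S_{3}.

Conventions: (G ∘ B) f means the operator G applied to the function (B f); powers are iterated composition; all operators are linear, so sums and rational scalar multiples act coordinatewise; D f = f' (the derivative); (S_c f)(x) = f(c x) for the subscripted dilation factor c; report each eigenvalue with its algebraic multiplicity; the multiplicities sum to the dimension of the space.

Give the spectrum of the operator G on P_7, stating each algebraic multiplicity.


λ = 1 (multiplicity 1), λ = 3 (multiplicity 1), λ = 9 (multiplicity 1), λ = 27 (multiplicity 1), λ = 81 (multiplicity 1), λ = 243 (multiplicity 1), λ = 729 (multiplicity 1), λ = 2187 (multiplicity 1)

image of 1: 1
image of x: 3x + 1
image of x^2: 9x^2 + 2x
image of x^3: 27x^3 + 3x^2
image of x^4: 81x^4 + 4x^3
image of x^5: 243x^5 + 5x^4
image of x^6: 729x^6 + 6x^5
image of x^7: 2187x^7 + 7x^6
the matrix is upper triangular; its diagonal is (1, 3, 9, 27, 81, 243, 729, 2187)
for a triangular matrix the eigenvalues are the diagonal entries, with algebraic multiplicity their repetition count


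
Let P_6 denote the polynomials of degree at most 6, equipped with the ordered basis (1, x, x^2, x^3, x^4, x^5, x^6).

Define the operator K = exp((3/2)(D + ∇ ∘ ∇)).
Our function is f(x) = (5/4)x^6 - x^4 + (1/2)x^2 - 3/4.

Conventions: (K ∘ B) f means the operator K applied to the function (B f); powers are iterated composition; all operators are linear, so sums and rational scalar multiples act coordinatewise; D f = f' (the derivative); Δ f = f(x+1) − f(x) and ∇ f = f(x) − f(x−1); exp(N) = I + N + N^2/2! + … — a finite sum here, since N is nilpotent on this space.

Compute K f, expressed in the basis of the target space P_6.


the image equals g(x) = (5/4)x^6 + (45/4)x^5 + (1559/16)x^4 + (1527/8)x^3 + (45491/64)x^2 - (25275/64)x + 204657/256

order-1 term: (45/4)x^5 + (225/4)x^4 - 231x^3 + (1503/4)x^2 - 300x + 387/4
order-2 term: (675/16)x^4 + (675/2)x^3 - (2079/4)x^2 - (3591/4)x + 13725/8
order-3 term: (675/8)x^3 + (6075/8)x^2 - (27/2)x - 26973/16
order-4 term: (6075/64)x^2 + (6075/8)x + 2997/8
order-5 term: (3645/64)x + 18225/64
order-6 term: 3645/256
the series for exp((3/2)(D + ∇ ∘ ∇)) f terminates at order 6
exp((3/2)(D + ∇ ∘ ∇)) f = (5/4)x^6 + (45/4)x^5 + (1559/16)x^4 + (1527/8)x^3 + (45491/64)x^2 - (25275/64)x + 204657/256


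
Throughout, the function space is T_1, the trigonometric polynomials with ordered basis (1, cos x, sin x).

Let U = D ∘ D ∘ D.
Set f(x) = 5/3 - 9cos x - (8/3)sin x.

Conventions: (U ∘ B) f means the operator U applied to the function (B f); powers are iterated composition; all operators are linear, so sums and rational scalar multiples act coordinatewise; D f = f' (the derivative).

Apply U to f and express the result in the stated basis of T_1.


D f = -(8/3)cos x + 9sin x
D D f = 9cos x + (8/3)sin x
D D D f = (8/3)cos x - 9sin x

the result is g(x) = (8/3)cos x - 9sin x


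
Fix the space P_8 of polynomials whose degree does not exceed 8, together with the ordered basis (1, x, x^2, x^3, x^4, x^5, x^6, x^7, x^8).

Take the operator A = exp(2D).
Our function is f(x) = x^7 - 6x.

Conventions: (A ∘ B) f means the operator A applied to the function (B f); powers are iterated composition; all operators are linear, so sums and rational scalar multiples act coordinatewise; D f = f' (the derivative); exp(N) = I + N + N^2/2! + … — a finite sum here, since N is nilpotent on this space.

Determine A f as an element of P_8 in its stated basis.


order-1 term: 14x^6 - 12
order-2 term: 84x^5
order-3 term: 280x^4
order-4 term: 560x^3
order-5 term: 672x^2
order-6 term: 448x
order-7 term: 128
the series for exp(2D) f terminates at order 7
exp(2D) f = x^7 + 14x^6 + 84x^5 + 280x^4 + 560x^3 + 672x^2 + 442x + 116

the result is g(x) = x^7 + 14x^6 + 84x^5 + 280x^4 + 560x^3 + 672x^2 + 442x + 116


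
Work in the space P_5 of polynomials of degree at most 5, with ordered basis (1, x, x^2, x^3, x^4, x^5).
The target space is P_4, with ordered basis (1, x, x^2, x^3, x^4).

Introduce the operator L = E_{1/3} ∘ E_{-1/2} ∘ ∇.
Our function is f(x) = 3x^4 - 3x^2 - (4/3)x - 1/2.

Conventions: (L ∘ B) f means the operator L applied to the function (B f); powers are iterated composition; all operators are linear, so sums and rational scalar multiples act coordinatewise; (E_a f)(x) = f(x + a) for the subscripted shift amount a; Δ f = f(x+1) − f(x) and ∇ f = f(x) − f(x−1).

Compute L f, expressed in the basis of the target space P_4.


∇ f = 12x^3 - 18x^2 + 6x - 4/3
E_{-1/2} ∇ f = 12x^3 - 36x^2 + 33x - 31/3
E_{1/3} E_{-1/2} ∇ f = 12x^3 - 24x^2 + 13x - 26/9

the result is g(x) = 12x^3 - 24x^2 + 13x - 26/9


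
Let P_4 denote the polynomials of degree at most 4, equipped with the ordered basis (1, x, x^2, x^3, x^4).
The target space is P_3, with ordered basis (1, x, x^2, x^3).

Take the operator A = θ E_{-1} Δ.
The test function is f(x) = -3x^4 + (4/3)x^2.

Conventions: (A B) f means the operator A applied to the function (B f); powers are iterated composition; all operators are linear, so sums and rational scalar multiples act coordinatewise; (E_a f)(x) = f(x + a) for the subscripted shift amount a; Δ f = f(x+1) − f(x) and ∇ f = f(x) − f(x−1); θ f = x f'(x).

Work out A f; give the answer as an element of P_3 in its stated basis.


the result is g(x) = -36x^3 + 36x^2 - (28/3)x

Δ f = -12x^3 - 18x^2 - (28/3)x - 5/3
E_{-1} Δ f = -12x^3 + 18x^2 - (28/3)x + 5/3
θ E_{-1} Δ f = -36x^3 + 36x^2 - (28/3)x


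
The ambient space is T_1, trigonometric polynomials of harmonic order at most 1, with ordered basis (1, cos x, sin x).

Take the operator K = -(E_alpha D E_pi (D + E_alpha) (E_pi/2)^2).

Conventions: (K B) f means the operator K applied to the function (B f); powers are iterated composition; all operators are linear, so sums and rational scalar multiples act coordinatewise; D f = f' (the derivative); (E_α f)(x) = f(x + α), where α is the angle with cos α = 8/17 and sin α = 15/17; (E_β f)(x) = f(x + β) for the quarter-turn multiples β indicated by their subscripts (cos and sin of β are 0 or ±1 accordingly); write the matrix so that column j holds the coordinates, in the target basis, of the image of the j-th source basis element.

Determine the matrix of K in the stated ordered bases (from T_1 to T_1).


the matrix is [[0, 0, 0]; [0, 376/289, 416/289]; [0, -416/289, 376/289]] (rows listed top to bottom)

image of 1: 0
image of cos x: (376/289)cos x - (416/289)sin x
image of sin x: (416/289)cos x + (376/289)sin x
each image's coordinates form column j of the matrix


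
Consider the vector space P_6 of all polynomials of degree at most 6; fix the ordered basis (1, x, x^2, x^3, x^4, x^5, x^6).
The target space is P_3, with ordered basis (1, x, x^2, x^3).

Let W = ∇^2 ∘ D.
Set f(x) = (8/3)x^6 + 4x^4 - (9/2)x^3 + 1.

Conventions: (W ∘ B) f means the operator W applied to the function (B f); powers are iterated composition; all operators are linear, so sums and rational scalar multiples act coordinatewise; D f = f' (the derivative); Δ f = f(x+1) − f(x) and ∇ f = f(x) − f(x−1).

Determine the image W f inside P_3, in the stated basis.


D f = 16x^5 + 16x^3 - (27/2)x^2
∇ D f = 80x^4 - 160x^3 + 208x^2 - 155x + 91/2
∇ ∇ D f = 320x^3 - 960x^2 + 1216x - 603

g(x) = 320x^3 - 960x^2 + 1216x - 603


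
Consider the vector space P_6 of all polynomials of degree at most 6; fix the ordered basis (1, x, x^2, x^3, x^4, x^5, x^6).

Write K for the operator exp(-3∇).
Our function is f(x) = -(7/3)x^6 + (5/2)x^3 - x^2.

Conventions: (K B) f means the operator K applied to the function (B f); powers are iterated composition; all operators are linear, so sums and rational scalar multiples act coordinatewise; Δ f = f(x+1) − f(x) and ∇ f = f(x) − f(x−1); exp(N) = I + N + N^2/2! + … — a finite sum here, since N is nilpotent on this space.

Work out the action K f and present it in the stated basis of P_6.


order-1 term: 42x^5 - 105x^4 + 140x^3 - (255/2)x^2 + (141/2)x - 35/2
order-2 term: -315x^4 + 1260x^3 - 2205x^2 + (3915/2)x - 1455/2
order-3 term: 1260x^3 - 5670x^2 + 9450x - 11475/2
order-4 term: -2835x^2 + 11340x - 12285
order-5 term: 3402x - 8505
order-6 term: -1701
the series for exp(-3∇) f terminates at order 6
exp(-3∇) f = -(7/3)x^6 + 42x^5 - 420x^4 + (5325/2)x^3 - (21677/2)x^2 + 26220x - 57947/2

the image equals g(x) = -(7/3)x^6 + 42x^5 - 420x^4 + (5325/2)x^3 - (21677/2)x^2 + 26220x - 57947/2


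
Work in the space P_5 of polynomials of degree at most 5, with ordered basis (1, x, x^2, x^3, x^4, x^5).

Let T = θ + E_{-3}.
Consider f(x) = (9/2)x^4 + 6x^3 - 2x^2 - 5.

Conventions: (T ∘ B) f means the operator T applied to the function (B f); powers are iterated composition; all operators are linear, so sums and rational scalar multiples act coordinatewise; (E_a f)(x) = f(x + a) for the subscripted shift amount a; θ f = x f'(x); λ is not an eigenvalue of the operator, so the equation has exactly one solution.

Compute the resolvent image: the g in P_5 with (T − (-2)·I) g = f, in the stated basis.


the image equals g(x) = (9/14)x^4 + (16/7)x^3 - (113/35)x^2 - (102/35)x + 1747/210

write g with unknown coordinates in the stated basis and equate coefficients in (T − (-2)·I) g = f
solving from the highest basis element down gives g = (9/14)x^4 + (16/7)x^3 - (113/35)x^2 - (102/35)x + 1747/210
check: T g = (45/14)x^4 + (10/7)x^3 + (156/35)x^2 + (204/35)x - 2272/105
so T g − (-2)·g = (9/2)x^4 + 6x^3 - 2x^2 - 5 = f ✓


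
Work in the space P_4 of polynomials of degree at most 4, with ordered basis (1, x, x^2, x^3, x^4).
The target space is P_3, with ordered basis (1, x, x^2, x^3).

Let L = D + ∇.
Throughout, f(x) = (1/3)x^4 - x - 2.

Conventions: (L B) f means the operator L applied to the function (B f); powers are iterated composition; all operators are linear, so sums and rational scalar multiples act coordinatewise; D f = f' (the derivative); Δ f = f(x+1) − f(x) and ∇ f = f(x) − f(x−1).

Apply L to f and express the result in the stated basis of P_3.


the image equals g(x) = (8/3)x^3 - 2x^2 + (4/3)x - 7/3

D f = (4/3)x^3 - 1
∇ f = (4/3)x^3 - 2x^2 + (4/3)x - 4/3
(D + ∇) f = (8/3)x^3 - 2x^2 + (4/3)x - 7/3


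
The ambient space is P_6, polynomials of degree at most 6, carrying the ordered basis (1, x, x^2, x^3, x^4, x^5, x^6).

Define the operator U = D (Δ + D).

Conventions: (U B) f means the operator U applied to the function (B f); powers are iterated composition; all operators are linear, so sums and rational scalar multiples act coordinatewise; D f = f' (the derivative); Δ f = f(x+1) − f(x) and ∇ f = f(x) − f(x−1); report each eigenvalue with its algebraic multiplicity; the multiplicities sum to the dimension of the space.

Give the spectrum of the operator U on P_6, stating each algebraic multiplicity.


image of 1: 0
image of x: 0
image of x^2: 4
image of x^3: 12x + 3
image of x^4: 24x^2 + 12x + 4
image of x^5: 40x^3 + 30x^2 + 20x + 5
image of x^6: 60x^4 + 60x^3 + 60x^2 + 30x + 6
the matrix is upper triangular; its diagonal is (0, 0, 0, 0, 0, 0, 0)
for a triangular matrix the eigenvalues are the diagonal entries, with algebraic multiplicity their repetition count

λ = 0 (multiplicity 7)


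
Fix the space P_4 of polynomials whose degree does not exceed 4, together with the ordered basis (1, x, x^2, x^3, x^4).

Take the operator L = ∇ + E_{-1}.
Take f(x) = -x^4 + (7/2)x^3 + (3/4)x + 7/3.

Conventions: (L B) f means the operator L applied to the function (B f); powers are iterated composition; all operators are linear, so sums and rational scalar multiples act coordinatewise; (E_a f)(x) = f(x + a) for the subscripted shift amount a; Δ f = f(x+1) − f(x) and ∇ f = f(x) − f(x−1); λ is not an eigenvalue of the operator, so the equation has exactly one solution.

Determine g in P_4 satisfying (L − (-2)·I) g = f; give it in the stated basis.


write g with unknown coordinates in the stated basis and equate coefficients in (L − (-2)·I) g = f
solving from the highest basis element down gives g = -(1/3)x^4 + (7/6)x^3 + (1/4)x + 7/9
check: L g = -(1/3)x^4 + (7/6)x^3 + (1/4)x + 7/9
so L g − (-2)·g = -x^4 + (7/2)x^3 + (3/4)x + 7/3 = f ✓

the result is g(x) = -(1/3)x^4 + (7/6)x^3 + (1/4)x + 7/9


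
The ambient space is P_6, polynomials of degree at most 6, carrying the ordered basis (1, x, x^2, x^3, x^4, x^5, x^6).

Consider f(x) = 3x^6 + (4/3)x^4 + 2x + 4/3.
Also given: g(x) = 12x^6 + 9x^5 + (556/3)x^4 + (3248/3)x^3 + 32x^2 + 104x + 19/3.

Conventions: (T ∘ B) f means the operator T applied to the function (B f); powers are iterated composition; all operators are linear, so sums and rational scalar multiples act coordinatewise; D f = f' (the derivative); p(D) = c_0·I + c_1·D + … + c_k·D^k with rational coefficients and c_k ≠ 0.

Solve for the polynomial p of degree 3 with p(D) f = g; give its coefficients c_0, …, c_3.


D^0 f = 3x^6 + (4/3)x^4 + 2x + 4/3
D^1 f = 18x^5 + (16/3)x^3 + 2
D^2 f = 90x^4 + 16x^2
D^3 f = 360x^3 + 32x
matching coefficients of g against c_0 f + c_1 Df + … from the top degree down determines the c_i
solution: c_0 = 4, c_1 = 1/2, c_2 = 2, c_3 = 3

p(D) = 4·I + (1/2)·D + 2·D^2 + 3·D^3, i.e. c_0 = 4, c_1 = 1/2, c_2 = 2, c_3 = 3


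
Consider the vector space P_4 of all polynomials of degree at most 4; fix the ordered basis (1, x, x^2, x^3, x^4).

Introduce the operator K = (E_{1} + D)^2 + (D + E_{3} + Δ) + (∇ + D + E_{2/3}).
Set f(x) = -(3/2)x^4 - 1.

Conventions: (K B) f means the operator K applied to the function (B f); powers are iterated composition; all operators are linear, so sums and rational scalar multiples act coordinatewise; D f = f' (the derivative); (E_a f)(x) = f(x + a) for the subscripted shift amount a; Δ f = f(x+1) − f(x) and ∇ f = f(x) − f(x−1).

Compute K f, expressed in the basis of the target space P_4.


the result is g(x) = -(9/2)x^4 - 70x^3 - 175x^2 - (2338/9)x - 8683/54

E_{1} f = -(3/2)x^4 - 6x^3 - 9x^2 - 6x - 5/2
D f = -6x^3
(E_{1} + D) f = -(3/2)x^4 - 12x^3 - 9x^2 - 6x - 5/2
E_{1} (E_{1} + D) f = -(3/2)x^4 - 18x^3 - 54x^2 - 66x - 31
D (E_{1} + D) f = -6x^3 - 36x^2 - 18x - 6
(E_{1} + D) (E_{1} + D) f = -(3/2)x^4 - 24x^3 - 90x^2 - 84x - 37
D f = -6x^3
E_{3} f = -(3/2)x^4 - 18x^3 - 81x^2 - 162x - 245/2
Δ f = -6x^3 - 9x^2 - 6x - 3/2
(D + E_{3} + Δ) f = -(3/2)x^4 - 30x^3 - 90x^2 - 168x - 124
∇ f = -6x^3 + 9x^2 - 6x + 3/2
D f = -6x^3
E_{2/3} f = -(3/2)x^4 - 4x^3 - 4x^2 - (16/9)x - 35/27
(∇ + D + E_{2/3}) f = -(3/2)x^4 - 16x^3 + 5x^2 - (70/9)x + 11/54
((E_{1} + D)^2 + (D + E_{3} + Δ) + (∇ + D + E_{2/3})) f = -(9/2)x^4 - 70x^3 - 175x^2 - (2338/9)x - 8683/54


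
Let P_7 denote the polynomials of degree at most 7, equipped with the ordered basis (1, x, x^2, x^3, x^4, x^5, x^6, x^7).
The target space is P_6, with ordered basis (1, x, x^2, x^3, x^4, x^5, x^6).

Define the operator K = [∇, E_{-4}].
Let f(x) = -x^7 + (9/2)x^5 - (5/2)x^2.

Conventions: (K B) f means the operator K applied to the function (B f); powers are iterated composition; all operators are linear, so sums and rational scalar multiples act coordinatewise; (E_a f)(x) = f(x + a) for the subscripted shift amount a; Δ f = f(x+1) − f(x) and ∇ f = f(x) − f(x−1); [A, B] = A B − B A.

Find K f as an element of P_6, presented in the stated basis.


the result is g(x) = 0

E_{-4} f = -x^7 + 28x^6 - (663/2)x^5 + 2150x^4 - 8240x^3 + (37243/2)x^2 - 22892x + 11736
∇ E_{-4} f = -7x^6 + 189x^5 - (4225/2)x^4 + 12510x^3 - 41376x^2 + (144791/2)x - 52264
∇ f = -7x^6 + 21x^5 - (25/2)x^4 - 10x^3 + 24x^2 - (41/2)x + 6
E_{-4} ∇ f = -7x^6 + 189x^5 - (4225/2)x^4 + 12510x^3 - 41376x^2 + (144791/2)x - 52264
[∇, E_{-4}] f = 0


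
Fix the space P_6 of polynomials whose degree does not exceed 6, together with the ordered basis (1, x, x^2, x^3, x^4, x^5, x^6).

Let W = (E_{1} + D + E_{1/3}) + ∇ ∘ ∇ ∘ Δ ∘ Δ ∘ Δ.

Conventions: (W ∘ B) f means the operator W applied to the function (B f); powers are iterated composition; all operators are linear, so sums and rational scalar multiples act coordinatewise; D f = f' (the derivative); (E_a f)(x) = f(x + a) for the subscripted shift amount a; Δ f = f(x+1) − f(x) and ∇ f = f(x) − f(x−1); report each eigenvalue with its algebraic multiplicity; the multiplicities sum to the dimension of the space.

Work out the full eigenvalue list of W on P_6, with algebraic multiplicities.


λ = 2 (multiplicity 7)

image of 1: 2
image of x: 2x + 7/3
image of x^2: 2x^2 + (14/3)x + 10/9
image of x^3: 2x^3 + 7x^2 + (10/3)x + 28/27
image of x^4: 2x^4 + (28/3)x^3 + (20/3)x^2 + (112/27)x + 82/81
image of x^5: 2x^5 + (35/3)x^4 + (100/9)x^3 + (280/27)x^2 + (410/81)x + 29404/243
image of x^6: 2x^6 + 14x^5 + (50/3)x^4 + (560/27)x^3 + (410/27)x^2 + (58808/81)x + 263170/729
the matrix is upper triangular; its diagonal is (2, 2, 2, 2, 2, 2, 2)
for a triangular matrix the eigenvalues are the diagonal entries, with algebraic multiplicity their repetition count


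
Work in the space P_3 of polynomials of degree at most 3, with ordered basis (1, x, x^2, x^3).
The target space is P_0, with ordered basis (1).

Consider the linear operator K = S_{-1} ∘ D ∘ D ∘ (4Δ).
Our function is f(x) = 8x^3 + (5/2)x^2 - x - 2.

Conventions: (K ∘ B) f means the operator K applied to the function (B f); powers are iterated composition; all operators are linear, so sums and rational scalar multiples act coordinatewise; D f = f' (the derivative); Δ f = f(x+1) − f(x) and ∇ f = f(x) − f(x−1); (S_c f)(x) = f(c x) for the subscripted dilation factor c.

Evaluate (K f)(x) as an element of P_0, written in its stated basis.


the image equals g(x) = 192

Δ f = 24x^2 + 29x + 19/2
(4Δ) f = 96x^2 + 116x + 38
D (4Δ) f = 192x + 116
D D (4Δ) f = 192
S_{-1} (D ∘ D) (4Δ) f = 192


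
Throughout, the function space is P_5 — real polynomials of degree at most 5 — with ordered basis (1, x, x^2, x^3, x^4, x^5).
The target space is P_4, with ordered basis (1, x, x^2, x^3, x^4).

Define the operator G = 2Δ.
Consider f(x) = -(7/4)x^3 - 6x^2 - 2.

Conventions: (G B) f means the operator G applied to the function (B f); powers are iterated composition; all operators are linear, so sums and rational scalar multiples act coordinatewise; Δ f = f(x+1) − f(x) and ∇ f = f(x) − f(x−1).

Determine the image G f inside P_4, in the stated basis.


the image equals g(x) = -(21/2)x^2 - (69/2)x - 31/2

Δ f = -(21/4)x^2 - (69/4)x - 31/4
(2Δ) f = -(21/2)x^2 - (69/2)x - 31/2


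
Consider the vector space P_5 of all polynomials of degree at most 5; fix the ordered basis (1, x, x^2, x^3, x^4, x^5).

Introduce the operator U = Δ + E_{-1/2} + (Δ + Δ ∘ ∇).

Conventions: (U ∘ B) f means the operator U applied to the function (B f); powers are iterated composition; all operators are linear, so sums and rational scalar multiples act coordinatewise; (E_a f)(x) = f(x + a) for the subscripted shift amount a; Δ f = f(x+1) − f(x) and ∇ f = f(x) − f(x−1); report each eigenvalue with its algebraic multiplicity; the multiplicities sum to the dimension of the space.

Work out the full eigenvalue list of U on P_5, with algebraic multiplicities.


λ = 1 (multiplicity 6)

image of 1: 1
image of x: x + 3/2
image of x^2: x^2 + 3x + 17/4
image of x^3: x^3 + (9/2)x^2 + (51/4)x + 15/8
image of x^4: x^4 + 6x^3 + (51/2)x^2 + (15/2)x + 65/16
image of x^5: x^5 + (15/2)x^4 + (85/2)x^3 + (75/4)x^2 + (325/16)x + 63/32
the matrix is upper triangular; its diagonal is (1, 1, 1, 1, 1, 1)
for a triangular matrix the eigenvalues are the diagonal entries, with algebraic multiplicity their repetition count


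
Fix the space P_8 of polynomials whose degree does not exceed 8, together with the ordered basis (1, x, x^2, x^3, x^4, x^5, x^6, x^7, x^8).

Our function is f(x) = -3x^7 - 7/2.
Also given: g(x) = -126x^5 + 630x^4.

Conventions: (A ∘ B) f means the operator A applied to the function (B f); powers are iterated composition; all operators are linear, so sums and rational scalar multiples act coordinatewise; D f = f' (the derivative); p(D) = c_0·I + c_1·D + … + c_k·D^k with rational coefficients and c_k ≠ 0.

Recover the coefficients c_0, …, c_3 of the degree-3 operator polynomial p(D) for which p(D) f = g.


D^0 f = -3x^7 - 7/2
D^1 f = -21x^6
D^2 f = -126x^5
D^3 f = -630x^4
matching coefficients of g against c_0 f + c_1 Df + … from the top degree down determines the c_i
solution: c_0 = 0, c_1 = 0, c_2 = 1, c_3 = -1

c_0 = 0, c_1 = 0, c_2 = 1, c_3 = -1


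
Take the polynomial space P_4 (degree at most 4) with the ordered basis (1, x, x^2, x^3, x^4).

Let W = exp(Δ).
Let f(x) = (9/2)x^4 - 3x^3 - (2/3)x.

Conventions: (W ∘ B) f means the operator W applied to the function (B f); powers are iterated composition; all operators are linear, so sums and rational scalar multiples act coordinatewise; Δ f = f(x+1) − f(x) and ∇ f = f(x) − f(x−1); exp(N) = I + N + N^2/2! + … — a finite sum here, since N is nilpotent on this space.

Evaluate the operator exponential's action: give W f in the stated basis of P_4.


g(x) = (9/2)x^4 + 15x^3 + 45x^2 + (214/3)x + 311/6

order-1 term: 18x^3 + 18x^2 + 9x + 5/6
order-2 term: 27x^2 + 45x + 45/2
order-3 term: 18x + 24
order-4 term: 9/2
the series for exp(Δ) f terminates at order 4
exp(Δ) f = (9/2)x^4 + 15x^3 + 45x^2 + (214/3)x + 311/6


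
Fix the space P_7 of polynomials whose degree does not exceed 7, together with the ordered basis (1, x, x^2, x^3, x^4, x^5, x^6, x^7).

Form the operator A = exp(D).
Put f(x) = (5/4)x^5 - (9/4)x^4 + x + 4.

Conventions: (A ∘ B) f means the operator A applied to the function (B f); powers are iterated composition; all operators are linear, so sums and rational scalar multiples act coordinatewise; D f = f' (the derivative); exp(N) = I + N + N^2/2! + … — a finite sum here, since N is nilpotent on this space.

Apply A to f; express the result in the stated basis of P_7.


g(x) = (5/4)x^5 + 4x^4 + (7/2)x^3 - x^2 - (7/4)x + 4

order-1 term: (25/4)x^4 - 9x^3 + 1
order-2 term: (25/2)x^3 - (27/2)x^2
order-3 term: (25/2)x^2 - 9x
order-4 term: (25/4)x - 9/4
order-5 term: 5/4
the series for exp(D) f terminates at order 5
exp(D) f = (5/4)x^5 + 4x^4 + (7/2)x^3 - x^2 - (7/4)x + 4
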